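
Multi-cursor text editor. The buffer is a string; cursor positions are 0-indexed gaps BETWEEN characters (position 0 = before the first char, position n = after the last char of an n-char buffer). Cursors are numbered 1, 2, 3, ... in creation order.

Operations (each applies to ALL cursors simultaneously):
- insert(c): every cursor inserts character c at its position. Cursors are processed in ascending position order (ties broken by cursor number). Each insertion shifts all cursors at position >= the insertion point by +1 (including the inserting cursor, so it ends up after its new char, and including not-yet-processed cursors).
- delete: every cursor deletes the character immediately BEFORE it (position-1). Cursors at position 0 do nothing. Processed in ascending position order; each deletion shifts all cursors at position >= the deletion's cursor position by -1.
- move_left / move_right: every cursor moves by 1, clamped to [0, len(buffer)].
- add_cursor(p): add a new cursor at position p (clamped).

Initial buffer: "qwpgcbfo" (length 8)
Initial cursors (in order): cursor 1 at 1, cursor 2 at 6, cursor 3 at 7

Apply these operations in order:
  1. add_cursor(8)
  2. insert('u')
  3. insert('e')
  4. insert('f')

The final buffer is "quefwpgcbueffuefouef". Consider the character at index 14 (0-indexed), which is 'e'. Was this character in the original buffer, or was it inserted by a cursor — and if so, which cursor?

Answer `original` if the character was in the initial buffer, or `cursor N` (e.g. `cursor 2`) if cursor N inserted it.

After op 1 (add_cursor(8)): buffer="qwpgcbfo" (len 8), cursors c1@1 c2@6 c3@7 c4@8, authorship ........
After op 2 (insert('u')): buffer="quwpgcbufuou" (len 12), cursors c1@2 c2@8 c3@10 c4@12, authorship .1.....2.3.4
After op 3 (insert('e')): buffer="quewpgcbuefueoue" (len 16), cursors c1@3 c2@10 c3@13 c4@16, authorship .11.....22.33.44
After op 4 (insert('f')): buffer="quefwpgcbueffuefouef" (len 20), cursors c1@4 c2@12 c3@16 c4@20, authorship .111.....222.333.444
Authorship (.=original, N=cursor N): . 1 1 1 . . . . . 2 2 2 . 3 3 3 . 4 4 4
Index 14: author = 3

Answer: cursor 3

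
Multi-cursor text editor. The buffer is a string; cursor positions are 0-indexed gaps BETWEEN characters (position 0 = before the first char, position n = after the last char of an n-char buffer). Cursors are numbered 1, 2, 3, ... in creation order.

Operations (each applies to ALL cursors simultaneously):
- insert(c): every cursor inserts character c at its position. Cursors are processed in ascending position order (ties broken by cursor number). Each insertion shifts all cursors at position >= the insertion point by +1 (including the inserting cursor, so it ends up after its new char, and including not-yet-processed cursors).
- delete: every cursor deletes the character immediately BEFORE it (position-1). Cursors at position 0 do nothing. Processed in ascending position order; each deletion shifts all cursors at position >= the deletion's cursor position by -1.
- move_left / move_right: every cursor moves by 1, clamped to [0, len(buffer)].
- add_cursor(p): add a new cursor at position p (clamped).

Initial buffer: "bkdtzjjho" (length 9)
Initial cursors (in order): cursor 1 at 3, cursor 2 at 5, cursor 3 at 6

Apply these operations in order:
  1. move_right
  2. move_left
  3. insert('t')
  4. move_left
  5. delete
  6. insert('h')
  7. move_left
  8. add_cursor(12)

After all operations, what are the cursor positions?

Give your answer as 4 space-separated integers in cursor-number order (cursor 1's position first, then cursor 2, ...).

After op 1 (move_right): buffer="bkdtzjjho" (len 9), cursors c1@4 c2@6 c3@7, authorship .........
After op 2 (move_left): buffer="bkdtzjjho" (len 9), cursors c1@3 c2@5 c3@6, authorship .........
After op 3 (insert('t')): buffer="bkdttztjtjho" (len 12), cursors c1@4 c2@7 c3@9, authorship ...1..2.3...
After op 4 (move_left): buffer="bkdttztjtjho" (len 12), cursors c1@3 c2@6 c3@8, authorship ...1..2.3...
After op 5 (delete): buffer="bkttttjho" (len 9), cursors c1@2 c2@4 c3@5, authorship ..1.23...
After op 6 (insert('h')): buffer="bkhtththtjho" (len 12), cursors c1@3 c2@6 c3@8, authorship ..11.2233...
After op 7 (move_left): buffer="bkhtththtjho" (len 12), cursors c1@2 c2@5 c3@7, authorship ..11.2233...
After op 8 (add_cursor(12)): buffer="bkhtththtjho" (len 12), cursors c1@2 c2@5 c3@7 c4@12, authorship ..11.2233...

Answer: 2 5 7 12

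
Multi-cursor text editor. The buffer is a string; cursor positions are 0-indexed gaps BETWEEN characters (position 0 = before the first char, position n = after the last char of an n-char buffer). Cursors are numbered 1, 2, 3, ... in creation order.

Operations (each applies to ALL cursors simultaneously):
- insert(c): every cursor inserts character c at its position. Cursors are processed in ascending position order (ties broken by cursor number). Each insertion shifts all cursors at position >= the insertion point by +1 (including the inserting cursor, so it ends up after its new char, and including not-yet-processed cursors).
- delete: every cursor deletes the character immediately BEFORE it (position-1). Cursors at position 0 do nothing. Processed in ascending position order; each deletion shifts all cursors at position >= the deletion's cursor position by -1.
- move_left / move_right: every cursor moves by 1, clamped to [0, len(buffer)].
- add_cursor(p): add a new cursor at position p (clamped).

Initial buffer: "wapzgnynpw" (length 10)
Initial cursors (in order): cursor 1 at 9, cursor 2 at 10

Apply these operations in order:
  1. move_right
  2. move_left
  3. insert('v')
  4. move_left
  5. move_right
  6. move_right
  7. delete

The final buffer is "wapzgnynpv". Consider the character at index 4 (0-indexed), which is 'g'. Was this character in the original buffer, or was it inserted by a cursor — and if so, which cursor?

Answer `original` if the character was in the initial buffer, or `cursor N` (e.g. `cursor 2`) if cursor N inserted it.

Answer: original

Derivation:
After op 1 (move_right): buffer="wapzgnynpw" (len 10), cursors c1@10 c2@10, authorship ..........
After op 2 (move_left): buffer="wapzgnynpw" (len 10), cursors c1@9 c2@9, authorship ..........
After op 3 (insert('v')): buffer="wapzgnynpvvw" (len 12), cursors c1@11 c2@11, authorship .........12.
After op 4 (move_left): buffer="wapzgnynpvvw" (len 12), cursors c1@10 c2@10, authorship .........12.
After op 5 (move_right): buffer="wapzgnynpvvw" (len 12), cursors c1@11 c2@11, authorship .........12.
After op 6 (move_right): buffer="wapzgnynpvvw" (len 12), cursors c1@12 c2@12, authorship .........12.
After op 7 (delete): buffer="wapzgnynpv" (len 10), cursors c1@10 c2@10, authorship .........1
Authorship (.=original, N=cursor N): . . . . . . . . . 1
Index 4: author = original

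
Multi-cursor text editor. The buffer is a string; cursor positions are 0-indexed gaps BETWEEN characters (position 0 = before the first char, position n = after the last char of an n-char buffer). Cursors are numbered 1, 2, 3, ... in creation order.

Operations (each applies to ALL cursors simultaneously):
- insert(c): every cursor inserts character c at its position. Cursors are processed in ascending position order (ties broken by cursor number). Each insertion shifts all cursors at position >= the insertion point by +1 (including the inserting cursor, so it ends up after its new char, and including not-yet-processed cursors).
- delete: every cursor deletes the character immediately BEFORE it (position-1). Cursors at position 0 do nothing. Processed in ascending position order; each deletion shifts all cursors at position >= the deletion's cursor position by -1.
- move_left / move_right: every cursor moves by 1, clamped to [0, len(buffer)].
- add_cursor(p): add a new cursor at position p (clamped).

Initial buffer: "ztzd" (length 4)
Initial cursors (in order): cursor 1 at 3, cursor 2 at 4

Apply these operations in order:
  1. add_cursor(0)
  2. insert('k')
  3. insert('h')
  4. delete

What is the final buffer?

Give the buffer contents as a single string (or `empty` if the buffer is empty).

After op 1 (add_cursor(0)): buffer="ztzd" (len 4), cursors c3@0 c1@3 c2@4, authorship ....
After op 2 (insert('k')): buffer="kztzkdk" (len 7), cursors c3@1 c1@5 c2@7, authorship 3...1.2
After op 3 (insert('h')): buffer="khztzkhdkh" (len 10), cursors c3@2 c1@7 c2@10, authorship 33...11.22
After op 4 (delete): buffer="kztzkdk" (len 7), cursors c3@1 c1@5 c2@7, authorship 3...1.2

Answer: kztzkdk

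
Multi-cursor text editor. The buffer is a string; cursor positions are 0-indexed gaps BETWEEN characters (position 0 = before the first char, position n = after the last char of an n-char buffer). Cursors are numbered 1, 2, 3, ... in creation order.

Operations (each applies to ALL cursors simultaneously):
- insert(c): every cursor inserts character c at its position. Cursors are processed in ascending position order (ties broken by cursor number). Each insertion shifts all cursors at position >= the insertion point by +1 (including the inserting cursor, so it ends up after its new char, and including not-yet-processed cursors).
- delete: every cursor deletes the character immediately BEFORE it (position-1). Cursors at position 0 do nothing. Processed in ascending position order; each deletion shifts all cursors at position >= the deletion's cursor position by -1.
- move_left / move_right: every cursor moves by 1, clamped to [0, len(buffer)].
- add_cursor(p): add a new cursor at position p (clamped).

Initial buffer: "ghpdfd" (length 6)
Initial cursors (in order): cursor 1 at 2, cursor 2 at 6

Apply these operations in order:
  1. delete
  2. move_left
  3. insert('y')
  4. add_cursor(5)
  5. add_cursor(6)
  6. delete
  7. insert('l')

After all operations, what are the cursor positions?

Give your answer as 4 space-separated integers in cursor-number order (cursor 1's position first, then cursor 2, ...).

After op 1 (delete): buffer="gpdf" (len 4), cursors c1@1 c2@4, authorship ....
After op 2 (move_left): buffer="gpdf" (len 4), cursors c1@0 c2@3, authorship ....
After op 3 (insert('y')): buffer="ygpdyf" (len 6), cursors c1@1 c2@5, authorship 1...2.
After op 4 (add_cursor(5)): buffer="ygpdyf" (len 6), cursors c1@1 c2@5 c3@5, authorship 1...2.
After op 5 (add_cursor(6)): buffer="ygpdyf" (len 6), cursors c1@1 c2@5 c3@5 c4@6, authorship 1...2.
After op 6 (delete): buffer="gp" (len 2), cursors c1@0 c2@2 c3@2 c4@2, authorship ..
After op 7 (insert('l')): buffer="lgplll" (len 6), cursors c1@1 c2@6 c3@6 c4@6, authorship 1..234

Answer: 1 6 6 6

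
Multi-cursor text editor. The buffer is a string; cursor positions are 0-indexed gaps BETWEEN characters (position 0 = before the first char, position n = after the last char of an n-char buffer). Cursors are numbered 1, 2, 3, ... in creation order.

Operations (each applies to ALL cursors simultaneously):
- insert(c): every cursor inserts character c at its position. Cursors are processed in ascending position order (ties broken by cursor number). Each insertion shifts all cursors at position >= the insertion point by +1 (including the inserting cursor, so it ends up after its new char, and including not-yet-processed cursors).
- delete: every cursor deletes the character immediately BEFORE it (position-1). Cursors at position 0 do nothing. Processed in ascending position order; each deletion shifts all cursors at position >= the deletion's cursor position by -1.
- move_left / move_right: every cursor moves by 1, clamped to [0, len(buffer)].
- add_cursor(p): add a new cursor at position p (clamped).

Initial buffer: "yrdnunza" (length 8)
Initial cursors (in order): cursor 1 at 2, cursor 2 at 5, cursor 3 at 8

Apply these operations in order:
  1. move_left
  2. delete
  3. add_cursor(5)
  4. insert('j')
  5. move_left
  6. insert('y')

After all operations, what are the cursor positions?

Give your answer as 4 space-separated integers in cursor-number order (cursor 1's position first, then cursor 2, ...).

Answer: 1 5 9 12

Derivation:
After op 1 (move_left): buffer="yrdnunza" (len 8), cursors c1@1 c2@4 c3@7, authorship ........
After op 2 (delete): buffer="rduna" (len 5), cursors c1@0 c2@2 c3@4, authorship .....
After op 3 (add_cursor(5)): buffer="rduna" (len 5), cursors c1@0 c2@2 c3@4 c4@5, authorship .....
After op 4 (insert('j')): buffer="jrdjunjaj" (len 9), cursors c1@1 c2@4 c3@7 c4@9, authorship 1..2..3.4
After op 5 (move_left): buffer="jrdjunjaj" (len 9), cursors c1@0 c2@3 c3@6 c4@8, authorship 1..2..3.4
After op 6 (insert('y')): buffer="yjrdyjunyjayj" (len 13), cursors c1@1 c2@5 c3@9 c4@12, authorship 11..22..33.44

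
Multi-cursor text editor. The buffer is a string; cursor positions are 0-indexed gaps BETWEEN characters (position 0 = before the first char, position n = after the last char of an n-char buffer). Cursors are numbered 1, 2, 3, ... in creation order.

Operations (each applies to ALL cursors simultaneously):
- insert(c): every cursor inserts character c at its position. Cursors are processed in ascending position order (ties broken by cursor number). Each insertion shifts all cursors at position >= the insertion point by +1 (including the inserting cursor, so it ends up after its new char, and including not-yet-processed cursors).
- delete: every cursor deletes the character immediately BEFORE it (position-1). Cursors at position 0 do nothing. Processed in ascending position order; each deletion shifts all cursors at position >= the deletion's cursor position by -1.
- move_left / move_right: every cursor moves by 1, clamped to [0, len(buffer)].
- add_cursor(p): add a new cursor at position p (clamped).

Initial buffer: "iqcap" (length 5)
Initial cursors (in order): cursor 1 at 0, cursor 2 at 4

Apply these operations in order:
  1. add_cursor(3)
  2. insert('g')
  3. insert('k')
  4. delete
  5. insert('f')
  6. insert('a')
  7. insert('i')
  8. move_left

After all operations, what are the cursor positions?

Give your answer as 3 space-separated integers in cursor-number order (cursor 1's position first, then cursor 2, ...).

Answer: 3 15 10

Derivation:
After op 1 (add_cursor(3)): buffer="iqcap" (len 5), cursors c1@0 c3@3 c2@4, authorship .....
After op 2 (insert('g')): buffer="giqcgagp" (len 8), cursors c1@1 c3@5 c2@7, authorship 1...3.2.
After op 3 (insert('k')): buffer="gkiqcgkagkp" (len 11), cursors c1@2 c3@7 c2@10, authorship 11...33.22.
After op 4 (delete): buffer="giqcgagp" (len 8), cursors c1@1 c3@5 c2@7, authorship 1...3.2.
After op 5 (insert('f')): buffer="gfiqcgfagfp" (len 11), cursors c1@2 c3@7 c2@10, authorship 11...33.22.
After op 6 (insert('a')): buffer="gfaiqcgfaagfap" (len 14), cursors c1@3 c3@9 c2@13, authorship 111...333.222.
After op 7 (insert('i')): buffer="gfaiiqcgfaiagfaip" (len 17), cursors c1@4 c3@11 c2@16, authorship 1111...3333.2222.
After op 8 (move_left): buffer="gfaiiqcgfaiagfaip" (len 17), cursors c1@3 c3@10 c2@15, authorship 1111...3333.2222.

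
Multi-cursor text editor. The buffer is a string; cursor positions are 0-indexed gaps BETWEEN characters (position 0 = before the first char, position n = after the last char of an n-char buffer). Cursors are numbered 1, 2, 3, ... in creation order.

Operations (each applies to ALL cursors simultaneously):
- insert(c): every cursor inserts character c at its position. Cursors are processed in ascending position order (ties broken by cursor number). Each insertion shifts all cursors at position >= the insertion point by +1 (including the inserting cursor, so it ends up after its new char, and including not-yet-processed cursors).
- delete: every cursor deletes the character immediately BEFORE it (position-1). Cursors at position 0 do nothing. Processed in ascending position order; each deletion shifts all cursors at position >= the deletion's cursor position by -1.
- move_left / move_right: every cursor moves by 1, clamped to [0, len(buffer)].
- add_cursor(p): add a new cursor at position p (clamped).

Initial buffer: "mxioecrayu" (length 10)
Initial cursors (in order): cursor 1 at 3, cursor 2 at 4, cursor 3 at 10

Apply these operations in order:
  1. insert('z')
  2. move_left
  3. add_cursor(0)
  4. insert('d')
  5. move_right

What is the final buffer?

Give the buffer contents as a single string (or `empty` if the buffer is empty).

After op 1 (insert('z')): buffer="mxizozecrayuz" (len 13), cursors c1@4 c2@6 c3@13, authorship ...1.2......3
After op 2 (move_left): buffer="mxizozecrayuz" (len 13), cursors c1@3 c2@5 c3@12, authorship ...1.2......3
After op 3 (add_cursor(0)): buffer="mxizozecrayuz" (len 13), cursors c4@0 c1@3 c2@5 c3@12, authorship ...1.2......3
After op 4 (insert('d')): buffer="dmxidzodzecrayudz" (len 17), cursors c4@1 c1@5 c2@8 c3@16, authorship 4...11.22......33
After op 5 (move_right): buffer="dmxidzodzecrayudz" (len 17), cursors c4@2 c1@6 c2@9 c3@17, authorship 4...11.22......33

Answer: dmxidzodzecrayudz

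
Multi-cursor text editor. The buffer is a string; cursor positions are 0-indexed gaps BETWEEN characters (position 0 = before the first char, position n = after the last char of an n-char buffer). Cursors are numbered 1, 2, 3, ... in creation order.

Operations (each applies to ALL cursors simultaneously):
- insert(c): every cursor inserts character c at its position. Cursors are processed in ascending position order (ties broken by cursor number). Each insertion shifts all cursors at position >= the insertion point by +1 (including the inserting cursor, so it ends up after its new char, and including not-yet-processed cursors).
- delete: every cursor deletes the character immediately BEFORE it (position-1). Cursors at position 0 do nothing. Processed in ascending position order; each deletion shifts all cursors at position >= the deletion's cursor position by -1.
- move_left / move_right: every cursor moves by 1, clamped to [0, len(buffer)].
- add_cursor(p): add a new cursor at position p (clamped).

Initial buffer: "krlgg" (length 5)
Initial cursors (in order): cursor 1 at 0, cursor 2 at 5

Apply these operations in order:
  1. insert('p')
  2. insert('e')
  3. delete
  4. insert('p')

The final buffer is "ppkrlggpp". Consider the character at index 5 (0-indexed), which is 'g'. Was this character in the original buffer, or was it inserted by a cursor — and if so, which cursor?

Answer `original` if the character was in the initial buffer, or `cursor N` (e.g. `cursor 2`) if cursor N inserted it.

Answer: original

Derivation:
After op 1 (insert('p')): buffer="pkrlggp" (len 7), cursors c1@1 c2@7, authorship 1.....2
After op 2 (insert('e')): buffer="pekrlggpe" (len 9), cursors c1@2 c2@9, authorship 11.....22
After op 3 (delete): buffer="pkrlggp" (len 7), cursors c1@1 c2@7, authorship 1.....2
After op 4 (insert('p')): buffer="ppkrlggpp" (len 9), cursors c1@2 c2@9, authorship 11.....22
Authorship (.=original, N=cursor N): 1 1 . . . . . 2 2
Index 5: author = original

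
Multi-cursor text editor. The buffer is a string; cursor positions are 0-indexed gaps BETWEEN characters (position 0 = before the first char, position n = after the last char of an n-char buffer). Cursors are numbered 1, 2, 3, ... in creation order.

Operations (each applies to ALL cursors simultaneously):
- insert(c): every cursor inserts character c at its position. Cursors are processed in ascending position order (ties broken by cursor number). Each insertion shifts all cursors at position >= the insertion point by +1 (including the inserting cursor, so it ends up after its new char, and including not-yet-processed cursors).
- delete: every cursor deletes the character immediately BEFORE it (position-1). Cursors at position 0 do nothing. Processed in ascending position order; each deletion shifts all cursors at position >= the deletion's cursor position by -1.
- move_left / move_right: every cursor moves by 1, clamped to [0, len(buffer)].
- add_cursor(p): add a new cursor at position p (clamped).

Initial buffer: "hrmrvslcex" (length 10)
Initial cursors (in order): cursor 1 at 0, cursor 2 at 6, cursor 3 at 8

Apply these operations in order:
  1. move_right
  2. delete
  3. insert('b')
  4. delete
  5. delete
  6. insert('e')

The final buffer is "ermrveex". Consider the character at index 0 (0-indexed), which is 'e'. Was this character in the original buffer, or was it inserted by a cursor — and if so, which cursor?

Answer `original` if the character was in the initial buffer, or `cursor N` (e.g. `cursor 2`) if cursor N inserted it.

Answer: cursor 1

Derivation:
After op 1 (move_right): buffer="hrmrvslcex" (len 10), cursors c1@1 c2@7 c3@9, authorship ..........
After op 2 (delete): buffer="rmrvscx" (len 7), cursors c1@0 c2@5 c3@6, authorship .......
After op 3 (insert('b')): buffer="brmrvsbcbx" (len 10), cursors c1@1 c2@7 c3@9, authorship 1.....2.3.
After op 4 (delete): buffer="rmrvscx" (len 7), cursors c1@0 c2@5 c3@6, authorship .......
After op 5 (delete): buffer="rmrvx" (len 5), cursors c1@0 c2@4 c3@4, authorship .....
After op 6 (insert('e')): buffer="ermrveex" (len 8), cursors c1@1 c2@7 c3@7, authorship 1....23.
Authorship (.=original, N=cursor N): 1 . . . . 2 3 .
Index 0: author = 1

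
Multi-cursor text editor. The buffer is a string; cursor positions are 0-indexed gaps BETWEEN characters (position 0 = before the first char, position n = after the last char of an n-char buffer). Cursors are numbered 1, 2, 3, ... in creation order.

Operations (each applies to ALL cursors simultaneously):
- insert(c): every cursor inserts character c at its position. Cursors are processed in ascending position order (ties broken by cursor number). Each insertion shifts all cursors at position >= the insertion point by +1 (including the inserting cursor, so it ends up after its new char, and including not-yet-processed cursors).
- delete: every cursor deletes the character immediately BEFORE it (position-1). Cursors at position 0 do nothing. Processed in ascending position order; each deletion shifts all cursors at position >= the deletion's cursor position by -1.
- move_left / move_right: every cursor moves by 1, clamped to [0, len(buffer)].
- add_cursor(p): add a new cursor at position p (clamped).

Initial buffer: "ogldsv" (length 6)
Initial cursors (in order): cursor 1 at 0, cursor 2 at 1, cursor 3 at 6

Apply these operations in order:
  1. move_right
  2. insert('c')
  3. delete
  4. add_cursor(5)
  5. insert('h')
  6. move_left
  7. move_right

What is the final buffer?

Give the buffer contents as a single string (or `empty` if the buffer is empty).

After op 1 (move_right): buffer="ogldsv" (len 6), cursors c1@1 c2@2 c3@6, authorship ......
After op 2 (insert('c')): buffer="ocgcldsvc" (len 9), cursors c1@2 c2@4 c3@9, authorship .1.2....3
After op 3 (delete): buffer="ogldsv" (len 6), cursors c1@1 c2@2 c3@6, authorship ......
After op 4 (add_cursor(5)): buffer="ogldsv" (len 6), cursors c1@1 c2@2 c4@5 c3@6, authorship ......
After op 5 (insert('h')): buffer="ohghldshvh" (len 10), cursors c1@2 c2@4 c4@8 c3@10, authorship .1.2...4.3
After op 6 (move_left): buffer="ohghldshvh" (len 10), cursors c1@1 c2@3 c4@7 c3@9, authorship .1.2...4.3
After op 7 (move_right): buffer="ohghldshvh" (len 10), cursors c1@2 c2@4 c4@8 c3@10, authorship .1.2...4.3

Answer: ohghldshvh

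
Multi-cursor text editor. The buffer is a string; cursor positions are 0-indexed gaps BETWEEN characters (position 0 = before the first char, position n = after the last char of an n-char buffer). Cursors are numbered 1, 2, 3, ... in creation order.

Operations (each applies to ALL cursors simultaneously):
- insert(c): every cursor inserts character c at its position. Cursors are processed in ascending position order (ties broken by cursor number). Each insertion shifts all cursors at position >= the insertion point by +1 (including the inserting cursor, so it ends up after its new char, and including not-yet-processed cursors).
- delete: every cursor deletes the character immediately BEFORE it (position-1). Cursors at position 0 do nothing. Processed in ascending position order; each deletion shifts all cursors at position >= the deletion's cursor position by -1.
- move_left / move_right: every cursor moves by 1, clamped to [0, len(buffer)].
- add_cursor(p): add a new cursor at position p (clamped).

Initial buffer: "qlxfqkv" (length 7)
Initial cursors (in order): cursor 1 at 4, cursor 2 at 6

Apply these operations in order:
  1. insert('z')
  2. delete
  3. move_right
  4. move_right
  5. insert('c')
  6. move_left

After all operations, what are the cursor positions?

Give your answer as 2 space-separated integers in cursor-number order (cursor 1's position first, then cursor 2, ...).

Answer: 6 8

Derivation:
After op 1 (insert('z')): buffer="qlxfzqkzv" (len 9), cursors c1@5 c2@8, authorship ....1..2.
After op 2 (delete): buffer="qlxfqkv" (len 7), cursors c1@4 c2@6, authorship .......
After op 3 (move_right): buffer="qlxfqkv" (len 7), cursors c1@5 c2@7, authorship .......
After op 4 (move_right): buffer="qlxfqkv" (len 7), cursors c1@6 c2@7, authorship .......
After op 5 (insert('c')): buffer="qlxfqkcvc" (len 9), cursors c1@7 c2@9, authorship ......1.2
After op 6 (move_left): buffer="qlxfqkcvc" (len 9), cursors c1@6 c2@8, authorship ......1.2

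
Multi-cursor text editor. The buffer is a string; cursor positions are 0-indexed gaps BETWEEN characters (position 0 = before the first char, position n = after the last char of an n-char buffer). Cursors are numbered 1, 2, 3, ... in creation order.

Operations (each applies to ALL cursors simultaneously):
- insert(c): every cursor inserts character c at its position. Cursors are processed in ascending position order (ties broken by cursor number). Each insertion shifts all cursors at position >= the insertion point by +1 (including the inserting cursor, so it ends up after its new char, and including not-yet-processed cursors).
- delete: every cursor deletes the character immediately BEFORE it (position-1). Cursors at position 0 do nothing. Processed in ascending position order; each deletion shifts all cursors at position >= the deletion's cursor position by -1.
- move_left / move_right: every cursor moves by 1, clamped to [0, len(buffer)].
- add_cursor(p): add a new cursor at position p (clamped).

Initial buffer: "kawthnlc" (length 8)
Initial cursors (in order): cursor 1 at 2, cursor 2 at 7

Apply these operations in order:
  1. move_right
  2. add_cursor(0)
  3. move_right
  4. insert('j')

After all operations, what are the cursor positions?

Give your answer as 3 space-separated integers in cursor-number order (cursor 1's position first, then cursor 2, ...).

Answer: 6 11 2

Derivation:
After op 1 (move_right): buffer="kawthnlc" (len 8), cursors c1@3 c2@8, authorship ........
After op 2 (add_cursor(0)): buffer="kawthnlc" (len 8), cursors c3@0 c1@3 c2@8, authorship ........
After op 3 (move_right): buffer="kawthnlc" (len 8), cursors c3@1 c1@4 c2@8, authorship ........
After op 4 (insert('j')): buffer="kjawtjhnlcj" (len 11), cursors c3@2 c1@6 c2@11, authorship .3...1....2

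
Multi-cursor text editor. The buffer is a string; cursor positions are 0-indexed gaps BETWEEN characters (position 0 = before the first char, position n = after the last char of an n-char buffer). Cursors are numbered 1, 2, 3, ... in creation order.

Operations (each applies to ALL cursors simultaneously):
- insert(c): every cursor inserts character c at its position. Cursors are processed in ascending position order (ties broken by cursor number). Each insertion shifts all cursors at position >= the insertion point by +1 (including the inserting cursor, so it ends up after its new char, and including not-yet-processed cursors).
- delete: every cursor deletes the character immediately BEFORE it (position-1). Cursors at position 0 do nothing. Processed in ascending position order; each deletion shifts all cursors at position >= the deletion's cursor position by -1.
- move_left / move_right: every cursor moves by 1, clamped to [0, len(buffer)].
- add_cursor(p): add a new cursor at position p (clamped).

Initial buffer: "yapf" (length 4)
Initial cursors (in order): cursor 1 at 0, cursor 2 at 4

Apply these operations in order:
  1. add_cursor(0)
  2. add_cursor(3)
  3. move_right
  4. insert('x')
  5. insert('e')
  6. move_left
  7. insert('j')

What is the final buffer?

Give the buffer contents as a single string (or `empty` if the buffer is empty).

Answer: yxxejjeapfxxejje

Derivation:
After op 1 (add_cursor(0)): buffer="yapf" (len 4), cursors c1@0 c3@0 c2@4, authorship ....
After op 2 (add_cursor(3)): buffer="yapf" (len 4), cursors c1@0 c3@0 c4@3 c2@4, authorship ....
After op 3 (move_right): buffer="yapf" (len 4), cursors c1@1 c3@1 c2@4 c4@4, authorship ....
After op 4 (insert('x')): buffer="yxxapfxx" (len 8), cursors c1@3 c3@3 c2@8 c4@8, authorship .13...24
After op 5 (insert('e')): buffer="yxxeeapfxxee" (len 12), cursors c1@5 c3@5 c2@12 c4@12, authorship .1313...2424
After op 6 (move_left): buffer="yxxeeapfxxee" (len 12), cursors c1@4 c3@4 c2@11 c4@11, authorship .1313...2424
After op 7 (insert('j')): buffer="yxxejjeapfxxejje" (len 16), cursors c1@6 c3@6 c2@15 c4@15, authorship .131133...242244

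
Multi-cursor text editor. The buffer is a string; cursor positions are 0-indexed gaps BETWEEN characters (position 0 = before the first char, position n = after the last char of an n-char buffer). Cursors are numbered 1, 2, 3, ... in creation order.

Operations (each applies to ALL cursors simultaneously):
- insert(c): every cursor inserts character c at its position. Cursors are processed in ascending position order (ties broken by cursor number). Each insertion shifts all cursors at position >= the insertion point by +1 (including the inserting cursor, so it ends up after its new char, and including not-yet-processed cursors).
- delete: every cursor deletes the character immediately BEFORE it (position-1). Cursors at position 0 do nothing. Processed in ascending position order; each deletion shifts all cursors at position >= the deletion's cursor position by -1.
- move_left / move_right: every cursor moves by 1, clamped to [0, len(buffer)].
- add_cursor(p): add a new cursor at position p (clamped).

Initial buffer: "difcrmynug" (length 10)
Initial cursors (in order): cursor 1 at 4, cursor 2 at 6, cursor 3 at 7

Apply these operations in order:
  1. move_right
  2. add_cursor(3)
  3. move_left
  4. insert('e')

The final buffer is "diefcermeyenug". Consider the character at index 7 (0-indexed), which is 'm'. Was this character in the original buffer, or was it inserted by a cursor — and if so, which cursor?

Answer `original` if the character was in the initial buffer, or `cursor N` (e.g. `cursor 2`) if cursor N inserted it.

After op 1 (move_right): buffer="difcrmynug" (len 10), cursors c1@5 c2@7 c3@8, authorship ..........
After op 2 (add_cursor(3)): buffer="difcrmynug" (len 10), cursors c4@3 c1@5 c2@7 c3@8, authorship ..........
After op 3 (move_left): buffer="difcrmynug" (len 10), cursors c4@2 c1@4 c2@6 c3@7, authorship ..........
After op 4 (insert('e')): buffer="diefcermeyenug" (len 14), cursors c4@3 c1@6 c2@9 c3@11, authorship ..4..1..2.3...
Authorship (.=original, N=cursor N): . . 4 . . 1 . . 2 . 3 . . .
Index 7: author = original

Answer: original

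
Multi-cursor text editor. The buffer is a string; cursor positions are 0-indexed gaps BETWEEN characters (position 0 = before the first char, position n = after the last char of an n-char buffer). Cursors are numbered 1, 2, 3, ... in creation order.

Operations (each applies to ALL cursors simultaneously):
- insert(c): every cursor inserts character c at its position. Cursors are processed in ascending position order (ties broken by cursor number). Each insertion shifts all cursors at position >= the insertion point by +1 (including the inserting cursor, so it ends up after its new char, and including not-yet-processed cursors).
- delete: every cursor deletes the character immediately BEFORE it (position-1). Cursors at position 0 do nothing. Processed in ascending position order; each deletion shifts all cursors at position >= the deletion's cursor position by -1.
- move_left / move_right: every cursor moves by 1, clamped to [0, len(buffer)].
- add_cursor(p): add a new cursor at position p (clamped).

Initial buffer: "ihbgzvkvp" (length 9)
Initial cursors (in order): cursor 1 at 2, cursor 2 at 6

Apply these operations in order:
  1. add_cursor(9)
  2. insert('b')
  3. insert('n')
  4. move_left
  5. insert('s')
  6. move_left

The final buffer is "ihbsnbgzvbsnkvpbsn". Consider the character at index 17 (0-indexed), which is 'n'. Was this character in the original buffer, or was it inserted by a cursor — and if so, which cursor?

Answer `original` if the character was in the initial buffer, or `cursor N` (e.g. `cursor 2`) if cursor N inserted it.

After op 1 (add_cursor(9)): buffer="ihbgzvkvp" (len 9), cursors c1@2 c2@6 c3@9, authorship .........
After op 2 (insert('b')): buffer="ihbbgzvbkvpb" (len 12), cursors c1@3 c2@8 c3@12, authorship ..1....2...3
After op 3 (insert('n')): buffer="ihbnbgzvbnkvpbn" (len 15), cursors c1@4 c2@10 c3@15, authorship ..11....22...33
After op 4 (move_left): buffer="ihbnbgzvbnkvpbn" (len 15), cursors c1@3 c2@9 c3@14, authorship ..11....22...33
After op 5 (insert('s')): buffer="ihbsnbgzvbsnkvpbsn" (len 18), cursors c1@4 c2@11 c3@17, authorship ..111....222...333
After op 6 (move_left): buffer="ihbsnbgzvbsnkvpbsn" (len 18), cursors c1@3 c2@10 c3@16, authorship ..111....222...333
Authorship (.=original, N=cursor N): . . 1 1 1 . . . . 2 2 2 . . . 3 3 3
Index 17: author = 3

Answer: cursor 3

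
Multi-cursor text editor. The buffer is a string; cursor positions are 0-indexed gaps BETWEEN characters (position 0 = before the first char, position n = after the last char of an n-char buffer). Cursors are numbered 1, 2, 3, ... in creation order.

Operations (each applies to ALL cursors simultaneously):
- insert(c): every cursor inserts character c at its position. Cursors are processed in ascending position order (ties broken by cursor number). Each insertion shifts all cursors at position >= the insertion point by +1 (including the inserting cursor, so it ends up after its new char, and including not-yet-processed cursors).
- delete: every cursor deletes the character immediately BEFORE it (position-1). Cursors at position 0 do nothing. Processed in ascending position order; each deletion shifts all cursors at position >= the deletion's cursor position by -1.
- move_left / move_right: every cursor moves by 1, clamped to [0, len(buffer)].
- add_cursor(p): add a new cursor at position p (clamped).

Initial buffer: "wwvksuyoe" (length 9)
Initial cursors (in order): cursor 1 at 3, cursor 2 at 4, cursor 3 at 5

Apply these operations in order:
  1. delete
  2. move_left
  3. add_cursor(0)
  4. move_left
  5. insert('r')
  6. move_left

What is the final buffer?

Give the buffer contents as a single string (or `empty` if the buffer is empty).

Answer: rrrrwwuyoe

Derivation:
After op 1 (delete): buffer="wwuyoe" (len 6), cursors c1@2 c2@2 c3@2, authorship ......
After op 2 (move_left): buffer="wwuyoe" (len 6), cursors c1@1 c2@1 c3@1, authorship ......
After op 3 (add_cursor(0)): buffer="wwuyoe" (len 6), cursors c4@0 c1@1 c2@1 c3@1, authorship ......
After op 4 (move_left): buffer="wwuyoe" (len 6), cursors c1@0 c2@0 c3@0 c4@0, authorship ......
After op 5 (insert('r')): buffer="rrrrwwuyoe" (len 10), cursors c1@4 c2@4 c3@4 c4@4, authorship 1234......
After op 6 (move_left): buffer="rrrrwwuyoe" (len 10), cursors c1@3 c2@3 c3@3 c4@3, authorship 1234......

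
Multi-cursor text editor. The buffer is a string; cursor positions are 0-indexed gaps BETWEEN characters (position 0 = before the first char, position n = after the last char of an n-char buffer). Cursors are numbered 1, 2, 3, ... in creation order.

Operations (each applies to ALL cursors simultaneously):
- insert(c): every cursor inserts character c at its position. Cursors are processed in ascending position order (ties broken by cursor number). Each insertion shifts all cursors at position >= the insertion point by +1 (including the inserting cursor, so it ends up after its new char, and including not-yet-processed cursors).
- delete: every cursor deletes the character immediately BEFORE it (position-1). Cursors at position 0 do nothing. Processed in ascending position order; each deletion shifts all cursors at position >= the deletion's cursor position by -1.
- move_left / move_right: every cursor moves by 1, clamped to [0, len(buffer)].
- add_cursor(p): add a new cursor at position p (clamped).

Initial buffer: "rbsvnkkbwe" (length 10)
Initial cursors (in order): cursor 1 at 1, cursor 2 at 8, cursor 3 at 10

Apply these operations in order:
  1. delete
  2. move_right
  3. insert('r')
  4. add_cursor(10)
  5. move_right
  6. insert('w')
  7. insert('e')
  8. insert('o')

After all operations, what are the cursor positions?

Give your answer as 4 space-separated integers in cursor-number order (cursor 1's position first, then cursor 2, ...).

Answer: 6 22 22 22

Derivation:
After op 1 (delete): buffer="bsvnkkw" (len 7), cursors c1@0 c2@6 c3@7, authorship .......
After op 2 (move_right): buffer="bsvnkkw" (len 7), cursors c1@1 c2@7 c3@7, authorship .......
After op 3 (insert('r')): buffer="brsvnkkwrr" (len 10), cursors c1@2 c2@10 c3@10, authorship .1......23
After op 4 (add_cursor(10)): buffer="brsvnkkwrr" (len 10), cursors c1@2 c2@10 c3@10 c4@10, authorship .1......23
After op 5 (move_right): buffer="brsvnkkwrr" (len 10), cursors c1@3 c2@10 c3@10 c4@10, authorship .1......23
After op 6 (insert('w')): buffer="brswvnkkwrrwww" (len 14), cursors c1@4 c2@14 c3@14 c4@14, authorship .1.1.....23234
After op 7 (insert('e')): buffer="brswevnkkwrrwwweee" (len 18), cursors c1@5 c2@18 c3@18 c4@18, authorship .1.11.....23234234
After op 8 (insert('o')): buffer="brsweovnkkwrrwwweeeooo" (len 22), cursors c1@6 c2@22 c3@22 c4@22, authorship .1.111.....23234234234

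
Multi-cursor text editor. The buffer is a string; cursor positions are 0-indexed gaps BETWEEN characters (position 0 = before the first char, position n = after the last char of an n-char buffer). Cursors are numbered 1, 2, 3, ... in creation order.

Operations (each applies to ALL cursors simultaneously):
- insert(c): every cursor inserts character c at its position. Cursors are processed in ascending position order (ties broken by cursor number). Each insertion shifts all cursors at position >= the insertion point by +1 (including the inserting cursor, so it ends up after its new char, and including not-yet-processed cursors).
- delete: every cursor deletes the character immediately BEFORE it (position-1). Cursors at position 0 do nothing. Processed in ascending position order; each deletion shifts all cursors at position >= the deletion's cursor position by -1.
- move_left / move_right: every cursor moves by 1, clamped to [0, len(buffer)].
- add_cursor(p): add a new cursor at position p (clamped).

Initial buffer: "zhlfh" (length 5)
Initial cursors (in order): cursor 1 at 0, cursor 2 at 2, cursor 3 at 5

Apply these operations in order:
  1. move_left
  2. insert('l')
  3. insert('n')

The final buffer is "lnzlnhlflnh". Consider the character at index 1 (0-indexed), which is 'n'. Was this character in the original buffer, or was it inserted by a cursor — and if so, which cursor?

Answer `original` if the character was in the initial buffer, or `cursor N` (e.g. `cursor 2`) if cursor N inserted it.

After op 1 (move_left): buffer="zhlfh" (len 5), cursors c1@0 c2@1 c3@4, authorship .....
After op 2 (insert('l')): buffer="lzlhlflh" (len 8), cursors c1@1 c2@3 c3@7, authorship 1.2...3.
After op 3 (insert('n')): buffer="lnzlnhlflnh" (len 11), cursors c1@2 c2@5 c3@10, authorship 11.22...33.
Authorship (.=original, N=cursor N): 1 1 . 2 2 . . . 3 3 .
Index 1: author = 1

Answer: cursor 1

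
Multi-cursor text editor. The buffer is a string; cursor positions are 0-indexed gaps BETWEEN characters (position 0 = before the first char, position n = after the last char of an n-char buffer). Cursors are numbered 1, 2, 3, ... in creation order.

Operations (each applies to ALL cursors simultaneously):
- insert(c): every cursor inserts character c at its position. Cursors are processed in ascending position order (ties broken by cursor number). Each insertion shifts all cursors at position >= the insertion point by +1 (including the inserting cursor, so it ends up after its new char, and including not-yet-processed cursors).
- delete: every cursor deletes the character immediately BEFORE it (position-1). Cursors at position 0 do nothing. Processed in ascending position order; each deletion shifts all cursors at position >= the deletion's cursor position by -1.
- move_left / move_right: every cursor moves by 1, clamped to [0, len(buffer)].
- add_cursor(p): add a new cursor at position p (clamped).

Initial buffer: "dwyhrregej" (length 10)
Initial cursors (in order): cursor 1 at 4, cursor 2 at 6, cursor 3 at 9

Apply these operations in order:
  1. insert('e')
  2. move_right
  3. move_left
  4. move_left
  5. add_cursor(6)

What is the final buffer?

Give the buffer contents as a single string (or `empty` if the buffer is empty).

After op 1 (insert('e')): buffer="dwyherreegeej" (len 13), cursors c1@5 c2@8 c3@12, authorship ....1..2...3.
After op 2 (move_right): buffer="dwyherreegeej" (len 13), cursors c1@6 c2@9 c3@13, authorship ....1..2...3.
After op 3 (move_left): buffer="dwyherreegeej" (len 13), cursors c1@5 c2@8 c3@12, authorship ....1..2...3.
After op 4 (move_left): buffer="dwyherreegeej" (len 13), cursors c1@4 c2@7 c3@11, authorship ....1..2...3.
After op 5 (add_cursor(6)): buffer="dwyherreegeej" (len 13), cursors c1@4 c4@6 c2@7 c3@11, authorship ....1..2...3.

Answer: dwyherreegeej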